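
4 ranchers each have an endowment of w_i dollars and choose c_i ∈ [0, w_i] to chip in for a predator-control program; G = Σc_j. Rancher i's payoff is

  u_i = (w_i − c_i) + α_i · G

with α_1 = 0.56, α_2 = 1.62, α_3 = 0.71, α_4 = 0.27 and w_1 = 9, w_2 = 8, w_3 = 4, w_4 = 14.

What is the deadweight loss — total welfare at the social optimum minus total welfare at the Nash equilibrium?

58.32

∂u_i/∂c_i = α_i − 1, so rancher i contributes w_i if α_i > 1, else 0.
α_i > 1 for i ∈ {2}; NE contributions (0, 8, 0, 0), G = 8.
W^NE = Σw_i − G^NE + (Σα_i)·G^NE = 35 + 2.16·8 = 52.28.
Planner: ∂(Σu_j)/∂c_i = Σα_j − 1 = 2.16 > 0, so everyone contributes w_i; G^SO = 35, W^SO = 35 + 2.16·35 = 110.6.
Deadweight loss = 58.32.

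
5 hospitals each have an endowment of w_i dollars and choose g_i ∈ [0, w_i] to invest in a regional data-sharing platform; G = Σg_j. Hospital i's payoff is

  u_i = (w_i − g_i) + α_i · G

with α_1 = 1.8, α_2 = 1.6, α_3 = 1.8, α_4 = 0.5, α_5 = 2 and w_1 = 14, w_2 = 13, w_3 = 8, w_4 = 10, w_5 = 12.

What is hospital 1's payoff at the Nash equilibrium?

∂u_i/∂g_i = α_i − 1, so hospital i contributes w_i if α_i > 1, else 0.
α_i > 1 for i ∈ {1, 2, 3, 5}; NE contributions (14, 13, 8, 0, 12), G = 47.
u_1 = (14 − 14) + 1.8·47 = 84.6.

84.6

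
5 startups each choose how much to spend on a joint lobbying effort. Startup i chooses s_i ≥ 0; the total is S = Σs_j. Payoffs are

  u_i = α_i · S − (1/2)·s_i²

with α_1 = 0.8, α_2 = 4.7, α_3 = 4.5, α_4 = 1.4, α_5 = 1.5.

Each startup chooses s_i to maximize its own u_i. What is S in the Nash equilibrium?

12.9

Startup i's FOC: ∂u_i/∂s_i = α_i − s_i = 0, so s_i* = α_i.
NE contributions = (0.8, 4.7, 4.5, 1.4, 1.5); S = 12.9.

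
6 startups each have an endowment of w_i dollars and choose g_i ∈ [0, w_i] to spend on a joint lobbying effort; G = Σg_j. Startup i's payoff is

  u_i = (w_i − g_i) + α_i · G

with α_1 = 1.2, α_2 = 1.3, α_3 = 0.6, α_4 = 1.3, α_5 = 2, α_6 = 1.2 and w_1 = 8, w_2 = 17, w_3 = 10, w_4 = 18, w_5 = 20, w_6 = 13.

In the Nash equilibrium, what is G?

76

∂u_i/∂g_i = α_i − 1, so startup i contributes w_i if α_i > 1, else 0.
α_i > 1 for i ∈ {1, 2, 4, 5, 6}; NE contributions (8, 17, 0, 18, 20, 13), G = 76.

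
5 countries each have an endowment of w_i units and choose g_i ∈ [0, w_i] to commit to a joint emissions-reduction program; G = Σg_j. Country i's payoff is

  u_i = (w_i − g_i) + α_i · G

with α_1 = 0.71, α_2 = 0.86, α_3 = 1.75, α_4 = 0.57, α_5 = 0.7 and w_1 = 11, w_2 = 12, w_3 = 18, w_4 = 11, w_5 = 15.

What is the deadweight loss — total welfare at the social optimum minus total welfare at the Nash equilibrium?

175.91

∂u_i/∂g_i = α_i − 1, so country i contributes w_i if α_i > 1, else 0.
α_i > 1 for i ∈ {3}; NE contributions (0, 0, 18, 0, 0), G = 18.
W^NE = Σw_i − G^NE + (Σα_i)·G^NE = 67 + 3.59·18 = 131.62.
Planner: ∂(Σu_j)/∂g_i = Σα_j − 1 = 3.59 > 0, so everyone contributes w_i; G^SO = 67, W^SO = 67 + 3.59·67 = 307.53.
Deadweight loss = 175.91.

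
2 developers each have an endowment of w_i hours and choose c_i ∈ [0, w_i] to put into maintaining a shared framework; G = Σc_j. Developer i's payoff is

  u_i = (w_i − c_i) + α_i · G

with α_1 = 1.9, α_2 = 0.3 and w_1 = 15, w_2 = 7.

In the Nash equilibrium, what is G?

15

∂u_i/∂c_i = α_i − 1, so developer i contributes w_i if α_i > 1, else 0.
α_i > 1 for i ∈ {1}; NE contributions (15, 0), G = 15.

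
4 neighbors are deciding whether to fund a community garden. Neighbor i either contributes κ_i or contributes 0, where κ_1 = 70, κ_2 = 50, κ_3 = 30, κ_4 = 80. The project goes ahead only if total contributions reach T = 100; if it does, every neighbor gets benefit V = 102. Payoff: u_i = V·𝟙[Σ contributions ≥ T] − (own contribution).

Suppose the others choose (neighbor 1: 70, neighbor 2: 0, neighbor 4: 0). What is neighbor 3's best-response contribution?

Others' total = 70. Contributing 30 brings total to 100 ≥ 100: gain V − κ_3 = 72.
Best response: 30.

30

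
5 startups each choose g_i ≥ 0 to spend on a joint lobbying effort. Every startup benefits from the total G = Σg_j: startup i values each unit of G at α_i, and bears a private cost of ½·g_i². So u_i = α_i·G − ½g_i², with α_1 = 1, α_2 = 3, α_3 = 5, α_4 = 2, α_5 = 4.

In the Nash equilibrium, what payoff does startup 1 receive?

Startup i's FOC: ∂u_i/∂g_i = α_i − g_i = 0, so g_i* = α_i.
NE contributions = (1, 3, 5, 2, 4); G = 15.
u_1 = α_1·G − ½·(g_1)² = 1·15 − ½·1² = 14.5.

14.5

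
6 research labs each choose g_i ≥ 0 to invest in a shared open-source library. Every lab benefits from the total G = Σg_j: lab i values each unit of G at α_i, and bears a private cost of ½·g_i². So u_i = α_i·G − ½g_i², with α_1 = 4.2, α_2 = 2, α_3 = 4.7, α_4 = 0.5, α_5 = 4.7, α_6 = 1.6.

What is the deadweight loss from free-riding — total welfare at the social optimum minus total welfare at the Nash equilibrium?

660.895

Lab i's FOC: ∂u_i/∂g_i = α_i − g_i = 0, so g_i* = α_i.
NE contributions = (4.2, 2, 4.7, 0.5, 4.7, 1.6); G = 17.7.
W^NE = (Σα)·G − ½Σα_i² = 17.7² − ½·68.63 = 278.975.
Planner sets g_i = Σα_j = 17.7 for every i, so G^SO = 6·17.7 = 106.2.
W^SO = (Σα)·G^SO − ½·6·(Σα)² = (6/2)·17.7² = 939.87.
Deadweight loss = W^SO − W^NE = 660.895.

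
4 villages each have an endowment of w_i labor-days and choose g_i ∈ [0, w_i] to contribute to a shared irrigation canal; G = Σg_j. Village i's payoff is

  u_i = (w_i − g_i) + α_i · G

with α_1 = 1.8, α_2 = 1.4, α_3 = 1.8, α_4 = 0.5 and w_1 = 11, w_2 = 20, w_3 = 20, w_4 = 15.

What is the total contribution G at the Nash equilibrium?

∂u_i/∂g_i = α_i − 1, so village i contributes w_i if α_i > 1, else 0.
α_i > 1 for i ∈ {1, 2, 3}; NE contributions (11, 20, 20, 0), G = 51.

51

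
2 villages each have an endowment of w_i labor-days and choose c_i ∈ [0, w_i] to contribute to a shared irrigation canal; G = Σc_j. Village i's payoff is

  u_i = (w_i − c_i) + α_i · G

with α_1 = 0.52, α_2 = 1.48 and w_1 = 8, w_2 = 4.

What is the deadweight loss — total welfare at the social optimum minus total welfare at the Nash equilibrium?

∂u_i/∂c_i = α_i − 1, so village i contributes w_i if α_i > 1, else 0.
α_i > 1 for i ∈ {2}; NE contributions (0, 4), G = 4.
W^NE = Σw_i − G^NE + (Σα_i)·G^NE = 12 + 1·4 = 16.
Planner: ∂(Σu_j)/∂c_i = Σα_j − 1 = 1 > 0, so everyone contributes w_i; G^SO = 12, W^SO = 12 + 1·12 = 24.
Deadweight loss = 8.

8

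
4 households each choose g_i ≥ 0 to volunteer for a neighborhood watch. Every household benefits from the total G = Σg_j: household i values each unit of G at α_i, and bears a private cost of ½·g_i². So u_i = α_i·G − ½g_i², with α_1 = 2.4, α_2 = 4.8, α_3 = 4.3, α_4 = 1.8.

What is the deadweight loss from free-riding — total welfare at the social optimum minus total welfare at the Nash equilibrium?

202.155

Household i's FOC: ∂u_i/∂g_i = α_i − g_i = 0, so g_i* = α_i.
NE contributions = (2.4, 4.8, 4.3, 1.8); G = 13.3.
W^NE = (Σα)·G − ½Σα_i² = 13.3² − ½·50.53 = 151.625.
Planner sets g_i = Σα_j = 13.3 for every i, so G^SO = 4·13.3 = 53.2.
W^SO = (Σα)·G^SO − ½·4·(Σα)² = (4/2)·13.3² = 353.78.
Deadweight loss = W^SO − W^NE = 202.155.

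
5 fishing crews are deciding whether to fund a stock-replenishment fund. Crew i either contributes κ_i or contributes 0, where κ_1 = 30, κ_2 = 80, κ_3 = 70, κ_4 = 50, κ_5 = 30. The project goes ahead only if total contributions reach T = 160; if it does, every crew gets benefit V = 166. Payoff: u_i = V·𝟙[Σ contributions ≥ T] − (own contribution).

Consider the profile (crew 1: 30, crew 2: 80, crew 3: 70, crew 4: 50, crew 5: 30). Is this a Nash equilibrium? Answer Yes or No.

Total = 260 ≥ 160: provided.
Crew 1 (pledges 30, payoff 136): dropping to 0 → total 230, payoff 166. Profitable deviation.

No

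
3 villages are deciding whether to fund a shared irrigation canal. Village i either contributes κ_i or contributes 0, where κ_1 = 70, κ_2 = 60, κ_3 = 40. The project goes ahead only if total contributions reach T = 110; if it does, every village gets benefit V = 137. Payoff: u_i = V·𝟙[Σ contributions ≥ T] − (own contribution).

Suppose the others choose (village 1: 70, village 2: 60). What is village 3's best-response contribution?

Others' total = 130 ≥ 110; contributing adds cost 40 for no extra benefit.
Best response: 0.

0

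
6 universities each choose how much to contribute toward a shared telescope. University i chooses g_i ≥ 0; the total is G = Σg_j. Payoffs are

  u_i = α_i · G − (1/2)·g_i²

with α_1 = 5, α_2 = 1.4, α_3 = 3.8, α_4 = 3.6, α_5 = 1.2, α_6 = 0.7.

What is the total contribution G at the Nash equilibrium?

15.7

University i's FOC: ∂u_i/∂g_i = α_i − g_i = 0, so g_i* = α_i.
NE contributions = (5, 1.4, 3.8, 3.6, 1.2, 0.7); G = 15.7.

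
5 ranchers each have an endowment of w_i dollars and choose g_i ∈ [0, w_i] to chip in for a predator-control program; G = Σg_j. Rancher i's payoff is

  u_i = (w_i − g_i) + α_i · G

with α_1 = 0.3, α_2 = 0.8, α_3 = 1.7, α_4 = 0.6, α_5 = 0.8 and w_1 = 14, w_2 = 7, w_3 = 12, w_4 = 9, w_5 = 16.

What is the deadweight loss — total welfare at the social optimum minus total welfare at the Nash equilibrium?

147.2

∂u_i/∂g_i = α_i − 1, so rancher i contributes w_i if α_i > 1, else 0.
α_i > 1 for i ∈ {3}; NE contributions (0, 0, 12, 0, 0), G = 12.
W^NE = Σw_i − G^NE + (Σα_i)·G^NE = 58 + 3.2·12 = 96.4.
Planner: ∂(Σu_j)/∂g_i = Σα_j − 1 = 3.2 > 0, so everyone contributes w_i; G^SO = 58, W^SO = 58 + 3.2·58 = 243.6.
Deadweight loss = 147.2.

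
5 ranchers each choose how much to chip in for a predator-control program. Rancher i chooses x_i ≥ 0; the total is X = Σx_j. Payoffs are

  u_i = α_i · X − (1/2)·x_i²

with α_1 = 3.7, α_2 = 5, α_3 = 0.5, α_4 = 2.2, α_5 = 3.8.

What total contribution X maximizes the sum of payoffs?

76

Planner FOC: ∂(Σu_j)/∂x_i = (Σα_j) − x_i = 0, so x_i^SO = Σα_j = 15.2 for every i; X^SO = 76.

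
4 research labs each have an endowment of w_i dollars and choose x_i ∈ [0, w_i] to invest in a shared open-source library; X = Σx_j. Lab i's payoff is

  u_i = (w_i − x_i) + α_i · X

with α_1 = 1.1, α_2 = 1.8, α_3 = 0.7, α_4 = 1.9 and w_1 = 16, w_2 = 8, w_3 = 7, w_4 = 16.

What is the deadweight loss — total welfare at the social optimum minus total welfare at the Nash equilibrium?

∂u_i/∂x_i = α_i − 1, so lab i contributes w_i if α_i > 1, else 0.
α_i > 1 for i ∈ {1, 2, 4}; NE contributions (16, 8, 0, 16), X = 40.
W^NE = Σw_i − X^NE + (Σα_i)·X^NE = 47 + 4.5·40 = 227.
Planner: ∂(Σu_j)/∂x_i = Σα_j − 1 = 4.5 > 0, so everyone contributes w_i; X^SO = 47, W^SO = 47 + 4.5·47 = 258.5.
Deadweight loss = 31.5.

31.5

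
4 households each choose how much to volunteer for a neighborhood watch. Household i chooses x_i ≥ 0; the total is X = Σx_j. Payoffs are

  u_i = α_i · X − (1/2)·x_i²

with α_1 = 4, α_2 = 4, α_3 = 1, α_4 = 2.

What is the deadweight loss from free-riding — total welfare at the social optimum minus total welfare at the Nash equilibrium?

Household i's FOC: ∂u_i/∂x_i = α_i − x_i = 0, so x_i* = α_i.
NE contributions = (4, 4, 1, 2); X = 11.
W^NE = (Σα)·X − ½Σα_i² = 11² − ½·37 = 102.5.
Planner sets x_i = Σα_j = 11 for every i, so X^SO = 4·11 = 44.
W^SO = (Σα)·X^SO − ½·4·(Σα)² = (4/2)·11² = 242.
Deadweight loss = W^SO − W^NE = 139.5.

139.5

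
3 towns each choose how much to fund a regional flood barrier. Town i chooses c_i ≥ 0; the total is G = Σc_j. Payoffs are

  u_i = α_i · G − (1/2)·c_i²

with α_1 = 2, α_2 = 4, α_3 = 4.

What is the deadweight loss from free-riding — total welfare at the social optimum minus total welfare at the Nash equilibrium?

68

Town i's FOC: ∂u_i/∂c_i = α_i − c_i = 0, so c_i* = α_i.
NE contributions = (2, 4, 4); G = 10.
W^NE = (Σα)·G − ½Σα_i² = 10² − ½·36 = 82.
Planner sets c_i = Σα_j = 10 for every i, so G^SO = 3·10 = 30.
W^SO = (Σα)·G^SO − ½·3·(Σα)² = (3/2)·10² = 150.
Deadweight loss = W^SO − W^NE = 68.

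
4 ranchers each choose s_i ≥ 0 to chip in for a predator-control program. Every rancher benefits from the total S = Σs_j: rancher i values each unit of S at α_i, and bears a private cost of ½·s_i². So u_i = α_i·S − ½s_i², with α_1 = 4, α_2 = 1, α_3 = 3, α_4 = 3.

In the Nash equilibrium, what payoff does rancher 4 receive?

Rancher i's FOC: ∂u_i/∂s_i = α_i − s_i = 0, so s_i* = α_i.
NE contributions = (4, 1, 3, 3); S = 11.
u_4 = α_4·S − ½·(s_4)² = 3·11 − ½·3² = 28.5.

28.5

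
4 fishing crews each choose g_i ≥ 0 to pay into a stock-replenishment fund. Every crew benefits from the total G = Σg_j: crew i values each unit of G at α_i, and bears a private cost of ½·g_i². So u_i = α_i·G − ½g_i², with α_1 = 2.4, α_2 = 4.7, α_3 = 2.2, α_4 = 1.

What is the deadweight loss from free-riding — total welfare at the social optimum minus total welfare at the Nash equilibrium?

Crew i's FOC: ∂u_i/∂g_i = α_i − g_i = 0, so g_i* = α_i.
NE contributions = (2.4, 4.7, 2.2, 1); G = 10.3.
W^NE = (Σα)·G − ½Σα_i² = 10.3² − ½·33.69 = 89.245.
Planner sets g_i = Σα_j = 10.3 for every i, so G^SO = 4·10.3 = 41.2.
W^SO = (Σα)·G^SO − ½·4·(Σα)² = (4/2)·10.3² = 212.18.
Deadweight loss = W^SO − W^NE = 122.935.

122.935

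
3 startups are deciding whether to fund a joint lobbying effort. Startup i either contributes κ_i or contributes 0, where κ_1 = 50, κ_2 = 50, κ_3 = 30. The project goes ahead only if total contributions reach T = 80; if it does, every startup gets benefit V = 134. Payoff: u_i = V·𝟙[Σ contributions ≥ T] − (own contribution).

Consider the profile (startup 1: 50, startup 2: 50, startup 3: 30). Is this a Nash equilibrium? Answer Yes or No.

Total = 130 ≥ 80: provided.
Startup 1 (pledges 50, payoff 84): dropping to 0 → total 80, payoff 134. Profitable deviation.

No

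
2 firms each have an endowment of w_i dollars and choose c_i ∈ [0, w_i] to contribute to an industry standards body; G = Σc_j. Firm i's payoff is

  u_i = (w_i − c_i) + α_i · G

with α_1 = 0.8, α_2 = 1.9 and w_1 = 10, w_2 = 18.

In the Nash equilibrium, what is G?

∂u_i/∂c_i = α_i − 1, so firm i contributes w_i if α_i > 1, else 0.
α_i > 1 for i ∈ {2}; NE contributions (0, 18), G = 18.

18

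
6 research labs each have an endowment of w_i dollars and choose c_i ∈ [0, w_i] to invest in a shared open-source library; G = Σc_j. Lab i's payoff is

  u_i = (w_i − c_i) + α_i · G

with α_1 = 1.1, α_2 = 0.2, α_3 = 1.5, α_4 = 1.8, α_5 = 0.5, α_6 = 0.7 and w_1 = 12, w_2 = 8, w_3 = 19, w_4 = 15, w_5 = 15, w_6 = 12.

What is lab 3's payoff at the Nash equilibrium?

69

∂u_i/∂c_i = α_i − 1, so lab i contributes w_i if α_i > 1, else 0.
α_i > 1 for i ∈ {1, 3, 4}; NE contributions (12, 0, 19, 15, 0, 0), G = 46.
u_3 = (19 − 19) + 1.5·46 = 69.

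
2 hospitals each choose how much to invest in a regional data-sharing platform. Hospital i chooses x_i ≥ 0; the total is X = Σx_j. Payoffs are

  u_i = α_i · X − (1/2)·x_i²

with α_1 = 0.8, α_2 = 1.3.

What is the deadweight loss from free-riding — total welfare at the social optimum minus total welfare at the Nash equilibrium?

Hospital i's FOC: ∂u_i/∂x_i = α_i − x_i = 0, so x_i* = α_i.
NE contributions = (0.8, 1.3); X = 2.1.
W^NE = (Σα)·X − ½Σα_i² = 2.1² − ½·2.33 = 3.245.
Planner sets x_i = Σα_j = 2.1 for every i, so X^SO = 2·2.1 = 4.2.
W^SO = (Σα)·X^SO − ½·2·(Σα)² = (2/2)·2.1² = 4.41.
Deadweight loss = W^SO − W^NE = 1.165.

1.165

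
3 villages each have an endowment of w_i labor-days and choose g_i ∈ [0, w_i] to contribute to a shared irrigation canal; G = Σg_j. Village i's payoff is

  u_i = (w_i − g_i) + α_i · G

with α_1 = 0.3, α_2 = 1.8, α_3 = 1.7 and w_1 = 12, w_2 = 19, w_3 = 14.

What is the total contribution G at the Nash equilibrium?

∂u_i/∂g_i = α_i − 1, so village i contributes w_i if α_i > 1, else 0.
α_i > 1 for i ∈ {2, 3}; NE contributions (0, 19, 14), G = 33.

33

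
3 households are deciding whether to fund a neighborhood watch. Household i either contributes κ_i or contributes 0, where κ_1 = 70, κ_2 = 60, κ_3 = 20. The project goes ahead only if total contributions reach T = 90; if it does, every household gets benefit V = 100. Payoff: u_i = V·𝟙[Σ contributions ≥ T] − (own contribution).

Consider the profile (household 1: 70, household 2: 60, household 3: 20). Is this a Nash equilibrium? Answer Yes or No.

Total = 150 ≥ 90: provided.
Household 1 (pledges 70, payoff 30): dropping to 0 → total 80, payoff 0. No gain.
Household 2 (pledges 60, payoff 40): dropping to 0 → total 90, payoff 100. Profitable deviation.

No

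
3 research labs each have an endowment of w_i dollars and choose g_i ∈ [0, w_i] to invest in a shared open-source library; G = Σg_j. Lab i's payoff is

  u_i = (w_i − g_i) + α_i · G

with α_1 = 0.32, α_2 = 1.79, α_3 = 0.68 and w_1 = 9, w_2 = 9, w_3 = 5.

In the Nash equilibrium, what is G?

∂u_i/∂g_i = α_i − 1, so lab i contributes w_i if α_i > 1, else 0.
α_i > 1 for i ∈ {2}; NE contributions (0, 9, 0), G = 9.

9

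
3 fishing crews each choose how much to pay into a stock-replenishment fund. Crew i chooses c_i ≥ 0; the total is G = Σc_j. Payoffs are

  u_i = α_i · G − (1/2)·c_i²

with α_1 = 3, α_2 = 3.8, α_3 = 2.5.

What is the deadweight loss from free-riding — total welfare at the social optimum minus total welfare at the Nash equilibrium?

58.09

Crew i's FOC: ∂u_i/∂c_i = α_i − c_i = 0, so c_i* = α_i.
NE contributions = (3, 3.8, 2.5); G = 9.3.
W^NE = (Σα)·G − ½Σα_i² = 9.3² − ½·29.69 = 71.645.
Planner sets c_i = Σα_j = 9.3 for every i, so G^SO = 3·9.3 = 27.9.
W^SO = (Σα)·G^SO − ½·3·(Σα)² = (3/2)·9.3² = 129.735.
Deadweight loss = W^SO − W^NE = 58.09.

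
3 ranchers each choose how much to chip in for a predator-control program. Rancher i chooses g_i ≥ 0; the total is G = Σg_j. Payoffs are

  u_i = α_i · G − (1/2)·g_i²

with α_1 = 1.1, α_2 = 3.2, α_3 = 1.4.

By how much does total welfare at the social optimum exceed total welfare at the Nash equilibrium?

22.95

Rancher i's FOC: ∂u_i/∂g_i = α_i − g_i = 0, so g_i* = α_i.
NE contributions = (1.1, 3.2, 1.4); G = 5.7.
W^NE = (Σα)·G − ½Σα_i² = 5.7² − ½·13.41 = 25.785.
Planner sets g_i = Σα_j = 5.7 for every i, so G^SO = 3·5.7 = 17.1.
W^SO = (Σα)·G^SO − ½·3·(Σα)² = (3/2)·5.7² = 48.735.
Deadweight loss = W^SO − W^NE = 22.95.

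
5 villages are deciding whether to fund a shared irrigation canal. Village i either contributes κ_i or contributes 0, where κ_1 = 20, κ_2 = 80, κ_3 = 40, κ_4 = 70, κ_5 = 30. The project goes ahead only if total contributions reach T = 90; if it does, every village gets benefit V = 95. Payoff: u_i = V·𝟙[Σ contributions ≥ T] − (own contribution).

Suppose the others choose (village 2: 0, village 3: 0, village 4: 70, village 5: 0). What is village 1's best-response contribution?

20

Others' total = 70. Contributing 20 brings total to 90 ≥ 90: gain V − κ_1 = 75.
Best response: 20.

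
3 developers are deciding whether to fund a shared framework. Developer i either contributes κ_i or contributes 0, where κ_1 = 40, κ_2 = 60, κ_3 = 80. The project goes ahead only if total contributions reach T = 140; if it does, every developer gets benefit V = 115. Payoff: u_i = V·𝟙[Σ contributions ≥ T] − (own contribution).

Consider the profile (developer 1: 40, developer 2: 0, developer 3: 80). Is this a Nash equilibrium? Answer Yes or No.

No

Total = 120 < 140: not provided.
Developer 1 (pledges 40, payoff -40): dropping to 0 → total 80, payoff 0. Profitable deviation.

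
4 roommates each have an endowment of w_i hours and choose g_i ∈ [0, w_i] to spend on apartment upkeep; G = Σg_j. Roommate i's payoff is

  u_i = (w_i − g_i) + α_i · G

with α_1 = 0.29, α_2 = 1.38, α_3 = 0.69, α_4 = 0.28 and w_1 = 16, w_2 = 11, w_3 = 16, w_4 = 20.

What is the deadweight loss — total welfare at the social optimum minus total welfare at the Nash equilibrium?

85.28

∂u_i/∂g_i = α_i − 1, so roommate i contributes w_i if α_i > 1, else 0.
α_i > 1 for i ∈ {2}; NE contributions (0, 11, 0, 0), G = 11.
W^NE = Σw_i − G^NE + (Σα_i)·G^NE = 63 + 1.64·11 = 81.04.
Planner: ∂(Σu_j)/∂g_i = Σα_j − 1 = 1.64 > 0, so everyone contributes w_i; G^SO = 63, W^SO = 63 + 1.64·63 = 166.32.
Deadweight loss = 85.28.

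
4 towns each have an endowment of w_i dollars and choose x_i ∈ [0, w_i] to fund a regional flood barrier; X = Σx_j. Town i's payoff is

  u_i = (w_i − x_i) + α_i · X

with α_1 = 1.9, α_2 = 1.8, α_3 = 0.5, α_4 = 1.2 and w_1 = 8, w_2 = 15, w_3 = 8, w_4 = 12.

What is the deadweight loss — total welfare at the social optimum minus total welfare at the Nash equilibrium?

∂u_i/∂x_i = α_i − 1, so town i contributes w_i if α_i > 1, else 0.
α_i > 1 for i ∈ {1, 2, 4}; NE contributions (8, 15, 0, 12), X = 35.
W^NE = Σw_i − X^NE + (Σα_i)·X^NE = 43 + 4.4·35 = 197.
Planner: ∂(Σu_j)/∂x_i = Σα_j − 1 = 4.4 > 0, so everyone contributes w_i; X^SO = 43, W^SO = 43 + 4.4·43 = 232.2.
Deadweight loss = 35.2.

35.2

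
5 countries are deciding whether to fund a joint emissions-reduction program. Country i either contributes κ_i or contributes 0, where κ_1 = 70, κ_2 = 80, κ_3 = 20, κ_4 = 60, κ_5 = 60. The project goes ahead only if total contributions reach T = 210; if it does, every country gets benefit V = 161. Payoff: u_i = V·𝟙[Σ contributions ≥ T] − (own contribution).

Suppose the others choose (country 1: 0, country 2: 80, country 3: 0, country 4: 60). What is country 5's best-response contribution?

0

Others' total = 140. Even contributing 60 gives 200 < 210: no benefit either way.
Best response: 0.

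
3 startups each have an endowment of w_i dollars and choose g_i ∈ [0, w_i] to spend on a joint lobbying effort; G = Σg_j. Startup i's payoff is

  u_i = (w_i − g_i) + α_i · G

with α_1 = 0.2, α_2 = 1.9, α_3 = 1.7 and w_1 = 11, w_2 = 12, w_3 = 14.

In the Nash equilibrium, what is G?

∂u_i/∂g_i = α_i − 1, so startup i contributes w_i if α_i > 1, else 0.
α_i > 1 for i ∈ {2, 3}; NE contributions (0, 12, 14), G = 26.

26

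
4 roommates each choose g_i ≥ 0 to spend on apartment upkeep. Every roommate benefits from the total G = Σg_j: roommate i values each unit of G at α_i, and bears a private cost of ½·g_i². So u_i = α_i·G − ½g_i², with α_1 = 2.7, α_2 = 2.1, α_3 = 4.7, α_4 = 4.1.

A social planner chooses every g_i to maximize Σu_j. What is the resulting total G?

54.4

Planner FOC: ∂(Σu_j)/∂g_i = (Σα_j) − g_i = 0, so g_i^SO = Σα_j = 13.6 for every i; G^SO = 54.4.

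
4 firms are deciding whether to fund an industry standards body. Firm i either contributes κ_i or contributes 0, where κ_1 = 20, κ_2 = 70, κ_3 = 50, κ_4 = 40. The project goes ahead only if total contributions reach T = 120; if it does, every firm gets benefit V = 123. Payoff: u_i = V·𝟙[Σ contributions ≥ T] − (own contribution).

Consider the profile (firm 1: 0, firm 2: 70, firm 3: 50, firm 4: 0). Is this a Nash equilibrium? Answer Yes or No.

Total = 120 ≥ 120: provided.
Firm 1 (pledges 0, payoff 123): pledging 20 → total 140, payoff 103. No gain.
Firm 2 (pledges 70, payoff 53): dropping to 0 → total 50, payoff 0. No gain.
Firm 3 (pledges 50, payoff 73): dropping to 0 → total 70, payoff 0. No gain.
Firm 4 (pledges 0, payoff 123): pledging 40 → total 160, payoff 83. No gain.

Yes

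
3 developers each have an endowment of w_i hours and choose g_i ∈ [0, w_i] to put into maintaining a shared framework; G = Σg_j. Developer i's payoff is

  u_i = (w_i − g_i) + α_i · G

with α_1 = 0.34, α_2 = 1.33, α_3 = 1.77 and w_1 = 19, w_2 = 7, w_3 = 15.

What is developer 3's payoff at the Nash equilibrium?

38.94

∂u_i/∂g_i = α_i − 1, so developer i contributes w_i if α_i > 1, else 0.
α_i > 1 for i ∈ {2, 3}; NE contributions (0, 7, 15), G = 22.
u_3 = (15 − 15) + 1.77·22 = 38.94.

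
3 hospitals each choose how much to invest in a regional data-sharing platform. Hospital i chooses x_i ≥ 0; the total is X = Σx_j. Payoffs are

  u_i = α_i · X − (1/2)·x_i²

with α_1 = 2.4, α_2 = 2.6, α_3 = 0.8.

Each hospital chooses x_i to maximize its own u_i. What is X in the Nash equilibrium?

Hospital i's FOC: ∂u_i/∂x_i = α_i − x_i = 0, so x_i* = α_i.
NE contributions = (2.4, 2.6, 0.8); X = 5.8.

5.8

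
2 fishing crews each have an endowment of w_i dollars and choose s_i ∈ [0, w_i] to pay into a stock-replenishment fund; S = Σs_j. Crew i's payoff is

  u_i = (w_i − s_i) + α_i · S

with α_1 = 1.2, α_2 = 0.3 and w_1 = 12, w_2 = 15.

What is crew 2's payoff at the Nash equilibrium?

18.6

∂u_i/∂s_i = α_i − 1, so crew i contributes w_i if α_i > 1, else 0.
α_i > 1 for i ∈ {1}; NE contributions (12, 0), S = 12.
u_2 = (15 − 0) + 0.3·12 = 18.6.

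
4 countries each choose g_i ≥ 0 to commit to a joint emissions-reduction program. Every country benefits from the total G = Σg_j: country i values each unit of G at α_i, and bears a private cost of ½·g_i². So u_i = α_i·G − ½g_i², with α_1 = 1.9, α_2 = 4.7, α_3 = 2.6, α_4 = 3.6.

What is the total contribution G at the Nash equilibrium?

Country i's FOC: ∂u_i/∂g_i = α_i − g_i = 0, so g_i* = α_i.
NE contributions = (1.9, 4.7, 2.6, 3.6); G = 12.8.

12.8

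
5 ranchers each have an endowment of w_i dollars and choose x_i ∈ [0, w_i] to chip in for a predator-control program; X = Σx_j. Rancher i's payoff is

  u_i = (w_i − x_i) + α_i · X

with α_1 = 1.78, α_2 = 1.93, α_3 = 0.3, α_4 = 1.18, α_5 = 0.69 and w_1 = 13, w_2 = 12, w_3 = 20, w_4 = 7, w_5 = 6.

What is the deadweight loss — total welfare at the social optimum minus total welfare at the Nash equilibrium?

126.88

∂u_i/∂x_i = α_i − 1, so rancher i contributes w_i if α_i > 1, else 0.
α_i > 1 for i ∈ {1, 2, 4}; NE contributions (13, 12, 0, 7, 0), X = 32.
W^NE = Σw_i − X^NE + (Σα_i)·X^NE = 58 + 4.88·32 = 214.16.
Planner: ∂(Σu_j)/∂x_i = Σα_j − 1 = 4.88 > 0, so everyone contributes w_i; X^SO = 58, W^SO = 58 + 4.88·58 = 341.04.
Deadweight loss = 126.88.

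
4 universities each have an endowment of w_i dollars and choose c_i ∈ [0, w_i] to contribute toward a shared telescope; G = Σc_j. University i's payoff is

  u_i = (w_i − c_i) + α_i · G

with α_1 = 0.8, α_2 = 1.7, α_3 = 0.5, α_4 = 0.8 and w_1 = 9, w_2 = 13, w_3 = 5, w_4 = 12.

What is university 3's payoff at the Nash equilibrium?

∂u_i/∂c_i = α_i − 1, so university i contributes w_i if α_i > 1, else 0.
α_i > 1 for i ∈ {2}; NE contributions (0, 13, 0, 0), G = 13.
u_3 = (5 − 0) + 0.5·13 = 11.5.

11.5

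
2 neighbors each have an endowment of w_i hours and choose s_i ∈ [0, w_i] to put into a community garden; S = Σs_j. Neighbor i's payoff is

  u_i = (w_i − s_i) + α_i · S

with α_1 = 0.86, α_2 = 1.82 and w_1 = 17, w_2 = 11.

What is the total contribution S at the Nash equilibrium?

∂u_i/∂s_i = α_i − 1, so neighbor i contributes w_i if α_i > 1, else 0.
α_i > 1 for i ∈ {2}; NE contributions (0, 11), S = 11.

11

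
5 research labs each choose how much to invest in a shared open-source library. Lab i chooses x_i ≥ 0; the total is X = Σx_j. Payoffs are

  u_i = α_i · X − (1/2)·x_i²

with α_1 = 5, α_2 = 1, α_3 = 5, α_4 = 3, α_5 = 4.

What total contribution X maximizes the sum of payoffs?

Planner FOC: ∂(Σu_j)/∂x_i = (Σα_j) − x_i = 0, so x_i^SO = Σα_j = 18 for every i; X^SO = 90.

90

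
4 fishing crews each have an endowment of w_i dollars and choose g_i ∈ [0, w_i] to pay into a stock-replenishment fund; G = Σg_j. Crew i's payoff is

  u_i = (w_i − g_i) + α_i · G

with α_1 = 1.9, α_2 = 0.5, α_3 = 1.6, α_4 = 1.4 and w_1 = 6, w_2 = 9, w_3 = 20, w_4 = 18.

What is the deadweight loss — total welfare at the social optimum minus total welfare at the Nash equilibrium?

39.6

∂u_i/∂g_i = α_i − 1, so crew i contributes w_i if α_i > 1, else 0.
α_i > 1 for i ∈ {1, 3, 4}; NE contributions (6, 0, 20, 18), G = 44.
W^NE = Σw_i − G^NE + (Σα_i)·G^NE = 53 + 4.4·44 = 246.6.
Planner: ∂(Σu_j)/∂g_i = Σα_j − 1 = 4.4 > 0, so everyone contributes w_i; G^SO = 53, W^SO = 53 + 4.4·53 = 286.2.
Deadweight loss = 39.6.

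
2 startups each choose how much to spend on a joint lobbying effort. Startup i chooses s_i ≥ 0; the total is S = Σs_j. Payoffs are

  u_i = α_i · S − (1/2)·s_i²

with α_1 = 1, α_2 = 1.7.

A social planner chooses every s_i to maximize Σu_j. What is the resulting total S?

Planner FOC: ∂(Σu_j)/∂s_i = (Σα_j) − s_i = 0, so s_i^SO = Σα_j = 2.7 for every i; S^SO = 5.4.

5.4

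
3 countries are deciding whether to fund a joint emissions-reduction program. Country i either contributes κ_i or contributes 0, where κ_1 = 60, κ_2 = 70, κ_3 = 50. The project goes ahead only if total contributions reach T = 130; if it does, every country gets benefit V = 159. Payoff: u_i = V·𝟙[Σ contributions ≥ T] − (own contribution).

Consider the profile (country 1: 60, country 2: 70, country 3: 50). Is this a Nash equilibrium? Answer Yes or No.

Total = 180 ≥ 130: provided.
Country 1 (pledges 60, payoff 99): dropping to 0 → total 120, payoff 0. No gain.
Country 2 (pledges 70, payoff 89): dropping to 0 → total 110, payoff 0. No gain.
Country 3 (pledges 50, payoff 109): dropping to 0 → total 130, payoff 159. Profitable deviation.

No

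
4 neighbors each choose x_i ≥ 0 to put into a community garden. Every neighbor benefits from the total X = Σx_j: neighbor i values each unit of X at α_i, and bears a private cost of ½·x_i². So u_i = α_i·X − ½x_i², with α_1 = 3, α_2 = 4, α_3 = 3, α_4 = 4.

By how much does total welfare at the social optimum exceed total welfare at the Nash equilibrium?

Neighbor i's FOC: ∂u_i/∂x_i = α_i − x_i = 0, so x_i* = α_i.
NE contributions = (3, 4, 3, 4); X = 14.
W^NE = (Σα)·X − ½Σα_i² = 14² − ½·50 = 171.
Planner sets x_i = Σα_j = 14 for every i, so X^SO = 4·14 = 56.
W^SO = (Σα)·X^SO − ½·4·(Σα)² = (4/2)·14² = 392.
Deadweight loss = W^SO − W^NE = 221.

221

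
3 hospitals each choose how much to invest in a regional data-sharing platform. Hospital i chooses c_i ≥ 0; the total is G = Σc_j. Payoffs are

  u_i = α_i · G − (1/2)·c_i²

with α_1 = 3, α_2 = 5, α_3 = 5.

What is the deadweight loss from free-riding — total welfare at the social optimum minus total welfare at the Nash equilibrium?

114

Hospital i's FOC: ∂u_i/∂c_i = α_i − c_i = 0, so c_i* = α_i.
NE contributions = (3, 5, 5); G = 13.
W^NE = (Σα)·G − ½Σα_i² = 13² − ½·59 = 139.5.
Planner sets c_i = Σα_j = 13 for every i, so G^SO = 3·13 = 39.
W^SO = (Σα)·G^SO − ½·3·(Σα)² = (3/2)·13² = 253.5.
Deadweight loss = W^SO − W^NE = 114.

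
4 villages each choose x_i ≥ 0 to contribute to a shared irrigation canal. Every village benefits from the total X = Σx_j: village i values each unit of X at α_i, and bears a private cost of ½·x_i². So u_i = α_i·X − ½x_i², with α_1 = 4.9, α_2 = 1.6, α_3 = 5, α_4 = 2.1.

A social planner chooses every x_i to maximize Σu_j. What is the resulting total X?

54.4

Planner FOC: ∂(Σu_j)/∂x_i = (Σα_j) − x_i = 0, so x_i^SO = Σα_j = 13.6 for every i; X^SO = 54.4.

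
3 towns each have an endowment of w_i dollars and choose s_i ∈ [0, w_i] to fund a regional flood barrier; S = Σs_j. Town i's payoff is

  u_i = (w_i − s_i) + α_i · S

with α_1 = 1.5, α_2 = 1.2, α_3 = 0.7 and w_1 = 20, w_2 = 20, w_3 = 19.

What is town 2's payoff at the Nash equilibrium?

∂u_i/∂s_i = α_i − 1, so town i contributes w_i if α_i > 1, else 0.
α_i > 1 for i ∈ {1, 2}; NE contributions (20, 20, 0), S = 40.
u_2 = (20 − 20) + 1.2·40 = 48.

48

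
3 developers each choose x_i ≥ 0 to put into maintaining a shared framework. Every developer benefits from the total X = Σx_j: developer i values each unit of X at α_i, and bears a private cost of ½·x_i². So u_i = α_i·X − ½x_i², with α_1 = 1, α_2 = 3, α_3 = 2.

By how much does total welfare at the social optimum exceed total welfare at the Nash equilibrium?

25

Developer i's FOC: ∂u_i/∂x_i = α_i − x_i = 0, so x_i* = α_i.
NE contributions = (1, 3, 2); X = 6.
W^NE = (Σα)·X − ½Σα_i² = 6² − ½·14 = 29.
Planner sets x_i = Σα_j = 6 for every i, so X^SO = 3·6 = 18.
W^SO = (Σα)·X^SO − ½·3·(Σα)² = (3/2)·6² = 54.
Deadweight loss = W^SO − W^NE = 25.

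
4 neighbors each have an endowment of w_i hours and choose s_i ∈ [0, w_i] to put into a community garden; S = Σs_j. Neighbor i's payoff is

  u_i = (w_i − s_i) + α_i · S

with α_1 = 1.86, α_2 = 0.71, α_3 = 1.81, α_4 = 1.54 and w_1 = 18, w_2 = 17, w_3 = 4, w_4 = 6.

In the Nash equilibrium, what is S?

28

∂u_i/∂s_i = α_i − 1, so neighbor i contributes w_i if α_i > 1, else 0.
α_i > 1 for i ∈ {1, 3, 4}; NE contributions (18, 0, 4, 6), S = 28.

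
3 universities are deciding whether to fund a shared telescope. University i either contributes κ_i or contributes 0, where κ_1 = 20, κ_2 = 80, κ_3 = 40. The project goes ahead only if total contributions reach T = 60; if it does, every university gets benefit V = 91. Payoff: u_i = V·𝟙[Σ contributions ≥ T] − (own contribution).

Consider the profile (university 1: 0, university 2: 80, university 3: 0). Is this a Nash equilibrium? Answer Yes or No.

Yes

Total = 80 ≥ 60: provided.
University 1 (pledges 0, payoff 91): pledging 20 → total 100, payoff 71. No gain.
University 2 (pledges 80, payoff 11): dropping to 0 → total 0, payoff 0. No gain.
University 3 (pledges 0, payoff 91): pledging 40 → total 120, payoff 51. No gain.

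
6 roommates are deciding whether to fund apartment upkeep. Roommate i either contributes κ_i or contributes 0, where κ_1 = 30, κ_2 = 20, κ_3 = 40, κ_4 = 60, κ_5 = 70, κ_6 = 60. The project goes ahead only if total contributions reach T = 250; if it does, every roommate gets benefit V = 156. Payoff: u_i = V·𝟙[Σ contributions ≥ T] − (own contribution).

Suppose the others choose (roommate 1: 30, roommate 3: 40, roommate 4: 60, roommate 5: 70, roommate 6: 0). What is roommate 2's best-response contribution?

0

Others' total = 200. Even contributing 20 gives 220 < 250: no benefit either way.
Best response: 0.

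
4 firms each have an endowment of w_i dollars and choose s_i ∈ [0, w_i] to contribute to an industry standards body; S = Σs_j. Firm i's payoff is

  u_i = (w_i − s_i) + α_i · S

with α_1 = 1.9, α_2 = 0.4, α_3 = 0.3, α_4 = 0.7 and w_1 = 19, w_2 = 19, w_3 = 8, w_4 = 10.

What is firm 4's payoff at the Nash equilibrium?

∂u_i/∂s_i = α_i − 1, so firm i contributes w_i if α_i > 1, else 0.
α_i > 1 for i ∈ {1}; NE contributions (19, 0, 0, 0), S = 19.
u_4 = (10 − 0) + 0.7·19 = 23.3.

23.3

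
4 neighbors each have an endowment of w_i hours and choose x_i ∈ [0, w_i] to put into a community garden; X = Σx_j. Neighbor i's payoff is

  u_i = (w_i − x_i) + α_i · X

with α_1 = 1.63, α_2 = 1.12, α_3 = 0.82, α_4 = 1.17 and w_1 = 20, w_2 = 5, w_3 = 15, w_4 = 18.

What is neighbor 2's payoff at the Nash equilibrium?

∂u_i/∂x_i = α_i − 1, so neighbor i contributes w_i if α_i > 1, else 0.
α_i > 1 for i ∈ {1, 2, 4}; NE contributions (20, 5, 0, 18), X = 43.
u_2 = (5 − 5) + 1.12·43 = 48.16.

48.16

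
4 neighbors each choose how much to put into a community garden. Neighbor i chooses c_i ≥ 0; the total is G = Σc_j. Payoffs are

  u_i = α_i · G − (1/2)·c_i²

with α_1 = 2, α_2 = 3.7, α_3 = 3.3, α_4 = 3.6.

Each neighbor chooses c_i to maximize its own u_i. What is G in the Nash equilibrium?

Neighbor i's FOC: ∂u_i/∂c_i = α_i − c_i = 0, so c_i* = α_i.
NE contributions = (2, 3.7, 3.3, 3.6); G = 12.6.

12.6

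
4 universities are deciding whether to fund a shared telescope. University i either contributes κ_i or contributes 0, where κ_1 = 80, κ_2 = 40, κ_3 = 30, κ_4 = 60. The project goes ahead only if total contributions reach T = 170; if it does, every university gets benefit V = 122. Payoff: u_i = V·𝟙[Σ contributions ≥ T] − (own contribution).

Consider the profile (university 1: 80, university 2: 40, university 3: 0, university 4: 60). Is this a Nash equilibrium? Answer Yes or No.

Yes

Total = 180 ≥ 170: provided.
University 1 (pledges 80, payoff 42): dropping to 0 → total 100, payoff 0. No gain.
University 2 (pledges 40, payoff 82): dropping to 0 → total 140, payoff 0. No gain.
University 3 (pledges 0, payoff 122): pledging 30 → total 210, payoff 92. No gain.
University 4 (pledges 60, payoff 62): dropping to 0 → total 120, payoff 0. No gain.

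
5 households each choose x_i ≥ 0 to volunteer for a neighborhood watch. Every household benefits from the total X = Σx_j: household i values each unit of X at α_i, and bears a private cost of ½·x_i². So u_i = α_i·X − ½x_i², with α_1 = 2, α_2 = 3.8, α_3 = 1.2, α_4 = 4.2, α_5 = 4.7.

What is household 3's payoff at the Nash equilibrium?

Household i's FOC: ∂u_i/∂x_i = α_i − x_i = 0, so x_i* = α_i.
NE contributions = (2, 3.8, 1.2, 4.2, 4.7); X = 15.9.
u_3 = α_3·X − ½·(x_3)² = 1.2·15.9 − ½·1.2² = 18.36.

18.36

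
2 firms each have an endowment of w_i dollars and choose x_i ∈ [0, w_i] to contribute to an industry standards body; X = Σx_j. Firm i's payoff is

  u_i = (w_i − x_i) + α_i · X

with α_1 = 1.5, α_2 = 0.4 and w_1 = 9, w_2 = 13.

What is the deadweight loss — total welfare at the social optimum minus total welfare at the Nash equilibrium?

11.7

∂u_i/∂x_i = α_i − 1, so firm i contributes w_i if α_i > 1, else 0.
α_i > 1 for i ∈ {1}; NE contributions (9, 0), X = 9.
W^NE = Σw_i − X^NE + (Σα_i)·X^NE = 22 + 0.9·9 = 30.1.
Planner: ∂(Σu_j)/∂x_i = Σα_j − 1 = 0.9 > 0, so everyone contributes w_i; X^SO = 22, W^SO = 22 + 0.9·22 = 41.8.
Deadweight loss = 11.7.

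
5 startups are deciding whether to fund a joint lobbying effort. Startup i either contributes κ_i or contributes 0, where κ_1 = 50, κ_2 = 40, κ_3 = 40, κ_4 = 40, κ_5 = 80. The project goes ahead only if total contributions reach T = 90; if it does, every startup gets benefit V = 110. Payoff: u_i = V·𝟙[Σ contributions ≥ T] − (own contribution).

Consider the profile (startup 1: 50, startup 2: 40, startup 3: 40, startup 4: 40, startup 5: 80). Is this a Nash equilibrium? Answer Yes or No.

Total = 250 ≥ 90: provided.
Startup 1 (pledges 50, payoff 60): dropping to 0 → total 200, payoff 110. Profitable deviation.

No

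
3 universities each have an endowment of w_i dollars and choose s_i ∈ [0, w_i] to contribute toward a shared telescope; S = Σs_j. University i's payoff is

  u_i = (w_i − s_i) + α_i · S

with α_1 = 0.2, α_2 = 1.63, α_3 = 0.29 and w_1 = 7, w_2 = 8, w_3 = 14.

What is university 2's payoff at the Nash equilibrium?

∂u_i/∂s_i = α_i − 1, so university i contributes w_i if α_i > 1, else 0.
α_i > 1 for i ∈ {2}; NE contributions (0, 8, 0), S = 8.
u_2 = (8 − 8) + 1.63·8 = 13.04.

13.04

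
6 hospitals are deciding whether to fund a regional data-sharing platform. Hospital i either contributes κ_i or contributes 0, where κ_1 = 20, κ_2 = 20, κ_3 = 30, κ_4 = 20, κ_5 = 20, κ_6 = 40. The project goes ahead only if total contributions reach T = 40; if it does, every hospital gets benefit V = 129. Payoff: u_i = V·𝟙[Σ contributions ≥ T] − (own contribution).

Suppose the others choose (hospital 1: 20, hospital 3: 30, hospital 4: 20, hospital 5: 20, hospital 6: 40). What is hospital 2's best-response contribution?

0

Others' total = 130 ≥ 40; contributing adds cost 20 for no extra benefit.
Best response: 0.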